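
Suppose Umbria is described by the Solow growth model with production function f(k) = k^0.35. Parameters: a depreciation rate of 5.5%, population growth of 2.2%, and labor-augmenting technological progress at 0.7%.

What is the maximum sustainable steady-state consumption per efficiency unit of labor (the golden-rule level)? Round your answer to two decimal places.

c_gold ≈ 1.40

At the golden rule, f'(k) = n + g + δ, so α·k^(α−1) = n + g + δ and k_gold = (α/(n + g + δ))^(1/(1−α)).
k_gold = (0.35/0.084)^(1/0.65) = 4.1667^1.5385 ≈ 8.9857
c_gold = f(k_gold) − (n + g + δ)·k_gold = 2.1565 − 0.084×8.9857 ≈ 1.4017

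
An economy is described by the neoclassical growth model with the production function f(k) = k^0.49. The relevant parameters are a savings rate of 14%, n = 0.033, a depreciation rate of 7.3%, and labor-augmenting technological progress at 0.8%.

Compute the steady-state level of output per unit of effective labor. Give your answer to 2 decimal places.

y* ≈ 1.22

At the steady state, Δk = 0, so s·k^α = (n + g + δ)·k.
Dividing both sides by k: k^(1−α) = s / (n + g + δ).
k^0.51 = 0.14 / (0.033 + 0.008 + 0.073) = 0.14 / 0.114 = 1.2281
k* = 1.2281^(1/0.51) ≈ 1.4961
y* = (k*)^α = 1.4961^0.49 ≈ 1.2182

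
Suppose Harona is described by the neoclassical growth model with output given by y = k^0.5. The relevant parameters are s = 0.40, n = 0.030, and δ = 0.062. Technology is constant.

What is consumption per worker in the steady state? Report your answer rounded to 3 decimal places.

In steady state, investment equals break-even investment: s·k^α = (n + δ)·k.
Rearranging, k^(1−α) = s / (n + δ).
k^0.5 = 0.40 / (0.030 + 0.062) = 0.40 / 0.092 = 4.3478
k* = 4.3478^(1/0.5) ≈ 18.9034
y* = (k*)^α = 18.9034^0.5 ≈ 4.3478
c* = (1 − s)·y* = (1 − 0.40) × 4.3478 ≈ 2.6087

c* ≈ 2.609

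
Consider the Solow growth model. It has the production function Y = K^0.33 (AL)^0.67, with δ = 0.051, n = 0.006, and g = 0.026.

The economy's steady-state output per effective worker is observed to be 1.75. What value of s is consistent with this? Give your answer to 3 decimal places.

Steady state requires s·f(k) = (n + g + δ)·k, i.e. s·k^α = (n + g + δ)·k.
Since y* = [s/(n + g + δ)]^(α/(1−α)), we have s/(n + g + δ) = (y*)^((1−α)/α) = 1.75^2.0303 = 3.1149.
Therefore s = 3.1149 × (n + g + δ) = 3.1149 × 0.083 = 0.2585.

s ≈ 0.259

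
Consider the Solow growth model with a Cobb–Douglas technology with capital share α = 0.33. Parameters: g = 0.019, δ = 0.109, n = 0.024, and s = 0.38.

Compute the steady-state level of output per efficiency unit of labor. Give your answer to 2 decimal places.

At the steady state, Δk = 0, so s·k^α = (n + g + δ)·k.
Dividing both sides by k: k^(1−α) = s / (n + g + δ).
k^0.67 = 0.38 / (0.024 + 0.019 + 0.109) = 0.38 / 0.152 = 2.5000
k* = 2.5000^(1/0.67) ≈ 3.9259
y* = (k*)^α = 3.9259^0.33 ≈ 1.5704

y* = 1.57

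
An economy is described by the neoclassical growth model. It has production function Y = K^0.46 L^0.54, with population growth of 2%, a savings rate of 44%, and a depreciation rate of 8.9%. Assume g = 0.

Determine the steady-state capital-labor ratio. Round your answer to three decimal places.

In steady state, investment equals break-even investment: s·k^α = (n + δ)·k.
Dividing both sides by k: k^(1−α) = s / (n + δ).
k^0.54 = 0.44 / (0.020 + 0.089) = 0.44 / 0.109 = 4.0367
k* = 4.0367^(1/0.54) ≈ 13.2517

k* = 13.252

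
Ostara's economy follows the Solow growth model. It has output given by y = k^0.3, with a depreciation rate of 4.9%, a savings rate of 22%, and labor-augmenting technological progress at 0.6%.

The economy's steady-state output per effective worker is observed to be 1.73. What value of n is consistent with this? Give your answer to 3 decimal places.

n ≈ 0.006

In steady state, investment equals break-even investment: s·k^α = (n + g + δ)·k.
Since y* = [s/(n + g + δ)]^(α/(1−α)), we have s/(n + g + δ) = (y*)^((1−α)/α) = 1.73^2.3333 = 3.5928.
Therefore n + g + δ = s / 3.5928 = 0.22 / 3.5928 = 0.0612, so n = 0.0612 − 0.055 = 0.0062.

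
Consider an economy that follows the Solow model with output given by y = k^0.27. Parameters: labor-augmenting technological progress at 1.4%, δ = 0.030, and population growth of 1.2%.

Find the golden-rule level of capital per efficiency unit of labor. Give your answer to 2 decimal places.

The golden rule sets f'(k) = n + g + δ, i.e. α·k^(α−1) = n + g + δ.
So k^(1−α) = α / (n + g + δ) = 0.27 / 0.056 = 4.8214.
k_gold = 4.8214^(1/0.73) ≈ 8.6269

k_gold ≈ 8.63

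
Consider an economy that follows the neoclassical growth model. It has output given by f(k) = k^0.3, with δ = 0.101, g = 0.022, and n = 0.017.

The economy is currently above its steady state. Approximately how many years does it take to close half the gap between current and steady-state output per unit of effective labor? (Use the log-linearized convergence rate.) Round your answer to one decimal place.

t_½ ≈ 7.1 years

Near the steady state the convergence rate is λ = (1 − α)(n + g + δ).
λ = (1 − 0.3) × 0.140 = 0.7 × 0.140 = 0.0980
Half-life = ln 2 / λ = 0.6931 / 0.0980 ≈ 7.07 years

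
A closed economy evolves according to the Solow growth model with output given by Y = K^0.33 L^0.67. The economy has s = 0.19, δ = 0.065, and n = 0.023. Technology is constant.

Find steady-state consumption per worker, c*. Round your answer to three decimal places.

c* = 1.183

Steady state requires s·f(k) = (n + δ)·k, i.e. s·k^α = (n + δ)·k.
Dividing both sides by k: k^(1−α) = s / (n + δ).
k^0.67 = 0.19 / (0.023 + 0.065) = 0.19 / 0.088 = 2.1591
k* = 2.1591^(1/0.67) ≈ 3.1544
y* = (k*)^α = 3.1544^0.33 ≈ 1.4610
c* = (1 − s)·y* = (1 − 0.19) × 1.4610 ≈ 1.1834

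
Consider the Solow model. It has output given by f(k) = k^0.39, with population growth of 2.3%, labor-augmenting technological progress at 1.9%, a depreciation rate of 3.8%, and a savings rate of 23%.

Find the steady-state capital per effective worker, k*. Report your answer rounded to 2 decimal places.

k* ≈ 5.65

In steady state, investment equals break-even investment: s·k^α = (n + g + δ)·k.
Rearranging, k^(1−α) = s / (n + g + δ).
k^0.61 = 0.23 / (0.023 + 0.019 + 0.038) = 0.23 / 0.080 = 2.8750
k* = 2.8750^(1/0.61) ≈ 5.6476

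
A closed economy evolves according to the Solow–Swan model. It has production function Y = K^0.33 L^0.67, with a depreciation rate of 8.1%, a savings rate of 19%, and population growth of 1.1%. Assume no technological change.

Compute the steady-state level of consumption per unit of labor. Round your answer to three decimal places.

In steady state, investment equals break-even investment: s·k^α = (n + δ)·k.
Dividing both sides by k: k^(1−α) = s / (n + δ).
k^0.67 = 0.19 / (0.011 + 0.081) = 0.19 / 0.092 = 2.0652
k* = 2.0652^(1/0.67) ≈ 2.9518
y* = (k*)^α = 2.9518^0.33 ≈ 1.4293
c* = (1 − s)·y* = (1 − 0.19) × 1.4293 ≈ 1.1577

c* ≈ 1.158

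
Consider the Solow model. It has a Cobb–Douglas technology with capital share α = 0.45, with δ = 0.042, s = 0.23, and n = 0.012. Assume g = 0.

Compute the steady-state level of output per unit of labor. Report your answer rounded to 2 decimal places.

Steady state requires s·f(k) = (n + δ)·k, i.e. s·k^α = (n + δ)·k.
Rearranging, k^(1−α) = s / (n + δ).
k^0.55 = 0.23 / (0.012 + 0.042) = 0.23 / 0.054 = 4.2593
k* = 4.2593^(1/0.55) ≈ 13.9396
y* = (k*)^α = 13.9396^0.45 ≈ 3.2727

y* = 3.27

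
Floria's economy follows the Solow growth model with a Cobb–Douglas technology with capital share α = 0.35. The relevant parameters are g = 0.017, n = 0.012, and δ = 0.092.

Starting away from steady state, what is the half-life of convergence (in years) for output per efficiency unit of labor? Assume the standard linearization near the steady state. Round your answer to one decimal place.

Near the steady state the convergence rate is λ = (1 − α)(n + g + δ).
λ = (1 − 0.35) × 0.121 = 0.65 × 0.121 = 0.07865
Half-life = ln 2 / λ = 0.6931 / 0.07865 ≈ 8.81 years

t_½ ≈ 8.8 years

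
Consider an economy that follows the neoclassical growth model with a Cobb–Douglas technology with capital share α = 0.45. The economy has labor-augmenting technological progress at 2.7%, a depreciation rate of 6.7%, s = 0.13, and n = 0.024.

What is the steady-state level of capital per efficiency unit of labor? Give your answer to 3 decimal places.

k* = 1.193

At the steady state, Δk = 0, so s·k^α = (n + g + δ)·k.
Rearranging, k^(1−α) = s / (n + g + δ).
k^0.55 = 0.13 / (0.024 + 0.027 + 0.067) = 0.13 / 0.118 = 1.1017
k* = 1.1017^(1/0.55) ≈ 1.1926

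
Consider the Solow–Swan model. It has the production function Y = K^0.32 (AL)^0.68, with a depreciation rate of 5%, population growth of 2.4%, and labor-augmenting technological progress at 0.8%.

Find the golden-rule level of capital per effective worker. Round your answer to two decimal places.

The golden rule sets f'(k) = n + g + δ, i.e. α·k^(α−1) = n + g + δ.
So k^(1−α) = α / (n + g + δ) = 0.32 / 0.082 = 3.9024.
k_gold = 3.9024^(1/0.68) ≈ 7.4064

k_gold ≈ 7.41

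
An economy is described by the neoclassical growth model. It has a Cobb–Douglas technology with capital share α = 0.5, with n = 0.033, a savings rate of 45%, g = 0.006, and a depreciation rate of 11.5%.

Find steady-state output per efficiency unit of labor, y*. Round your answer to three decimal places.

y* ≈ 2.922

Steady state requires s·f(k) = (n + g + δ)·k, i.e. s·k^α = (n + g + δ)·k.
Dividing both sides by k: k^(1−α) = s / (n + g + δ).
k^0.5 = 0.45 / (0.033 + 0.006 + 0.115) = 0.45 / 0.154 = 2.9221
k* = 2.9221^(1/0.5) ≈ 8.5387
y* = (k*)^α = 8.5387^0.5 ≈ 2.9221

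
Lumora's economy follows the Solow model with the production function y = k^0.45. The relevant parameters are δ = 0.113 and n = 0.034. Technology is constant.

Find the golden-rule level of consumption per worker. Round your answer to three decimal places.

At the golden rule, f'(k) = n + δ, so α·k^(α−1) = n + δ and k_gold = (α/(n + δ))^(1/(1−α)).
k_gold = (0.45/0.147)^(1/0.55) = 3.0612^1.8182 ≈ 7.6462
c_gold = f(k_gold) − (n + δ)·k_gold = 2.4978 − 0.147×7.6462 ≈ 1.3738

c_gold ≈ 1.374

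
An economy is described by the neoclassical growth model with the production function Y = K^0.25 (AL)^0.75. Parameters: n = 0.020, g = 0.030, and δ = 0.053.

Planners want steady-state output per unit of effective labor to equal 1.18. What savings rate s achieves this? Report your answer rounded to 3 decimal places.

s ≈ 0.169

In steady state, investment equals break-even investment: s·k^α = (n + g + δ)·k.
Since y* = [s/(n + g + δ)]^(α/(1−α)), we have s/(n + g + δ) = (y*)^((1−α)/α) = 1.18^3 = 1.6430.
Therefore s = 1.6430 × (n + g + δ) = 1.6430 × 0.103 = 0.1692.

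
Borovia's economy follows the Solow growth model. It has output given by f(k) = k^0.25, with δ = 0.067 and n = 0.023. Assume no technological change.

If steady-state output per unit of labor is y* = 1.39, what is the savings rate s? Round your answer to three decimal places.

In steady state, investment equals break-even investment: s·k^α = (n + δ)·k.
Since y* = [s/(n + δ)]^(α/(1−α)), we have s/(n + δ) = (y*)^((1−α)/α) = 1.39^3 = 2.6856.
Therefore s = 2.6856 × (n + δ) = 2.6856 × 0.090 = 0.2417.

s ≈ 0.242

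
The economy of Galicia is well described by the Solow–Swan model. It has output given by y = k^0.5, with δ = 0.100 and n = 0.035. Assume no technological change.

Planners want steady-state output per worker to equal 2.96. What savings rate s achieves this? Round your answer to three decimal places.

In steady state, investment equals break-even investment: s·k^α = (n + δ)·k.
Since y* = [s/(n + δ)]^(α/(1−α)), we have s/(n + δ) = (y*)^((1−α)/α) = 2.96^1 = 2.9600.
Therefore s = 2.9600 × (n + δ) = 2.9600 × 0.135 = 0.3996.

s ≈ 0.400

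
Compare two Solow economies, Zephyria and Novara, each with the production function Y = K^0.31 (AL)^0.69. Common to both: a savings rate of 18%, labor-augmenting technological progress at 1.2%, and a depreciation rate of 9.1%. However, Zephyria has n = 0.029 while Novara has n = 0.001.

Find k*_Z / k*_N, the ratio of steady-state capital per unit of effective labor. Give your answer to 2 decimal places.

Steady-state k* = [s/(n + g + δ)]^(1/(1−α)), so the ratio is [ (s_Z/(n + g + δ)_Z) / (s_N/(n + g + δ)_N) ]^1.4493.
s_Z/(n + g + δ)_Z = 0.18/0.132 = 1.3636; s_N/(n + g + δ)_N = 0.18/0.104 = 1.7308.
Ratio = (1.3636/1.7308)^1.4493 = 0.7878^1.4493 ≈ 0.7077

ratio ≈ 0.71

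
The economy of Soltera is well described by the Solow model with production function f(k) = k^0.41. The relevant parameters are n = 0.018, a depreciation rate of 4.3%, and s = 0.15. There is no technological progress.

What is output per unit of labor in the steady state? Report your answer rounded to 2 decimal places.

y* ≈ 1.87

In steady state, investment equals break-even investment: s·k^α = (n + δ)·k.
Rearranging, k^(1−α) = s / (n + δ).
k^0.59 = 0.15 / (0.018 + 0.043) = 0.15 / 0.061 = 2.4590
k* = 2.4590^(1/0.59) ≈ 4.5952
y* = (k*)^α = 4.5952^0.41 ≈ 1.8687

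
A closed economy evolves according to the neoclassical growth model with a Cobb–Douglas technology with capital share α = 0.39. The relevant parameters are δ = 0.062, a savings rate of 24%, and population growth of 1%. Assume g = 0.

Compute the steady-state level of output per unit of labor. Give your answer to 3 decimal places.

In steady state, investment equals break-even investment: s·k^α = (n + δ)·k.
Rearranging, k^(1−α) = s / (n + δ).
k^0.61 = 0.24 / (0.010 + 0.062) = 0.24 / 0.072 = 3.3333
k* = 3.3333^(1/0.61) ≈ 7.1973
y* = (k*)^α = 7.1973^0.39 ≈ 2.1592

y* ≈ 2.159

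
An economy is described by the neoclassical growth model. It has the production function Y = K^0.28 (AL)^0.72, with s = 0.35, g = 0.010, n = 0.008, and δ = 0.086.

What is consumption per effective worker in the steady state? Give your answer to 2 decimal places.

In steady state, investment equals break-even investment: s·k^α = (n + g + δ)·k.
Rearranging, k^(1−α) = s / (n + g + δ).
k^0.72 = 0.35 / (0.008 + 0.010 + 0.086) = 0.35 / 0.104 = 3.3654
k* = 3.3654^(1/0.72) ≈ 5.3950
y* = (k*)^α = 5.3950^0.28 ≈ 1.6031
c* = (1 − s)·y* = (1 − 0.35) × 1.6031 ≈ 1.0420

c* = 1.04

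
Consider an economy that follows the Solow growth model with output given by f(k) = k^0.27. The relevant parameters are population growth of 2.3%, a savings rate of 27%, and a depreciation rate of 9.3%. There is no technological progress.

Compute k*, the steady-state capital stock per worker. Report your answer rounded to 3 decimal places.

k* = 3.181

At the steady state, Δk = 0, so s·k^α = (n + δ)·k.
Dividing both sides by k: k^(1−α) = s / (n + δ).
k^0.73 = 0.27 / (0.023 + 0.093) = 0.27 / 0.116 = 2.3276
k* = 2.3276^(1/0.73) ≈ 3.1814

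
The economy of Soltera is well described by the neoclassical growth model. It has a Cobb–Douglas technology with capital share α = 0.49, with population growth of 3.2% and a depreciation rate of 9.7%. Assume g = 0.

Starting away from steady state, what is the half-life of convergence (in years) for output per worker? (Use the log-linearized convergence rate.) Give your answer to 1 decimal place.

half-life ≈ 10.5 years

Near the steady state the convergence rate is λ = (1 − α)(n + δ).
λ = (1 − 0.49) × 0.129 = 0.51 × 0.129 = 0.06579
Half-life = ln 2 / λ = 0.6931 / 0.06579 ≈ 10.54 years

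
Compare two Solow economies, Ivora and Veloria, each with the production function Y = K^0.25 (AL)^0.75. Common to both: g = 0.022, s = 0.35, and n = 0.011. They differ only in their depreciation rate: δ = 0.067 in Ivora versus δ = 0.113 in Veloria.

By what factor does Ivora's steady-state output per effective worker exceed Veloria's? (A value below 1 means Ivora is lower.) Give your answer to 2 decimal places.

Steady-state y* = [s/(n + g + δ)]^(α/(1−α)), so the ratio is [ (s_I/(n + g + δ)_I) / (s_V/(n + g + δ)_V) ]^0.3333.
s_I/(n + g + δ)_I = 0.35/0.100 = 3.5000; s_V/(n + g + δ)_V = 0.35/0.146 = 2.3973.
Ratio = (3.5000/2.3973)^0.3333 = 1.4600^0.3333 ≈ 1.1344

y*_I / y*_V ≈ 1.13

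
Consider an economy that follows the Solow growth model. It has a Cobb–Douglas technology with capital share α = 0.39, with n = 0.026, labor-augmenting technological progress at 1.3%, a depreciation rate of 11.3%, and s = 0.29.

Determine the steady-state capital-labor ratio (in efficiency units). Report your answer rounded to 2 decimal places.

k* = 2.88

Steady state requires s·f(k) = (n + g + δ)·k, i.e. s·k^α = (n + g + δ)·k.
Dividing both sides by k: k^(1−α) = s / (n + g + δ).
k^0.61 = 0.29 / (0.026 + 0.013 + 0.113) = 0.29 / 0.152 = 1.9079
k* = 1.9079^(1/0.61) ≈ 2.8835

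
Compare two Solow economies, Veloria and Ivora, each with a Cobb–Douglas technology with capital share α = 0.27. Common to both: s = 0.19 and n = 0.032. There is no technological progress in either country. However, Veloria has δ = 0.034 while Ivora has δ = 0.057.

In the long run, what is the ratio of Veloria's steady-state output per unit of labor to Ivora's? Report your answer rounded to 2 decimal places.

ratio ≈ 1.12

Steady-state y* = [s/(n + δ)]^(α/(1−α)), so the ratio is [ (s_V/(n + δ)_V) / (s_I/(n + δ)_I) ]^0.3699.
s_V/(n + δ)_V = 0.19/0.066 = 2.8788; s_I/(n + δ)_I = 0.19/0.089 = 2.1348.
Ratio = (2.8788/2.1348)^0.3699 = 1.3485^0.3699 ≈ 1.1169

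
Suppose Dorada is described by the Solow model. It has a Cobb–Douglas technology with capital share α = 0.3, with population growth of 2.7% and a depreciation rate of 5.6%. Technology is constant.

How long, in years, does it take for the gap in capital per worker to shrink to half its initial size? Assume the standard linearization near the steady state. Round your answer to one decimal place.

Near the steady state the convergence rate is λ = (1 − α)(n + δ).
λ = (1 − 0.3) × 0.083 = 0.7 × 0.083 = 0.0581
Half-life = ln 2 / λ = 0.6931 / 0.0581 ≈ 11.93 years

t_½ ≈ 11.9 years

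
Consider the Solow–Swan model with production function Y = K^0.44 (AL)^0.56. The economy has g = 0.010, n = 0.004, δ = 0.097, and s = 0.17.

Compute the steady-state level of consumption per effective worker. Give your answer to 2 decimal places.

At the steady state, Δk = 0, so s·k^α = (n + g + δ)·k.
Dividing both sides by k: k^(1−α) = s / (n + g + δ).
k^0.56 = 0.17 / (0.004 + 0.010 + 0.097) = 0.17 / 0.111 = 1.5315
k* = 1.5315^(1/0.56) ≈ 2.1408
y* = (k*)^α = 2.1408^0.44 ≈ 1.3978
c* = (1 − s)·y* = (1 − 0.17) × 1.3978 ≈ 1.1602

c* = 1.16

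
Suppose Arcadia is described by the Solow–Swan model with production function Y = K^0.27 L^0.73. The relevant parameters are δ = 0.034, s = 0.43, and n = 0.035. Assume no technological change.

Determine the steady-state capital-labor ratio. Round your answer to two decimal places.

k* = 12.26

Steady state requires s·f(k) = (n + δ)·k, i.e. s·k^α = (n + δ)·k.
Dividing both sides by k: k^(1−α) = s / (n + δ).
k^0.73 = 0.43 / (0.035 + 0.034) = 0.43 / 0.069 = 6.2319
k* = 6.2319^(1/0.73) ≈ 12.2609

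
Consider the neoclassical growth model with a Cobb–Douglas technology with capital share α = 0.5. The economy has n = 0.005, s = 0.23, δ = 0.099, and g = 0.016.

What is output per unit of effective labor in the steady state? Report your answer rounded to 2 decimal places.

y* = 1.92

Steady state requires s·f(k) = (n + g + δ)·k, i.e. s·k^α = (n + g + δ)·k.
Dividing both sides by k: k^(1−α) = s / (n + g + δ).
k^0.5 = 0.23 / (0.005 + 0.016 + 0.099) = 0.23 / 0.120 = 1.9167
k* = 1.9167^(1/0.5) ≈ 3.6737
y* = (k*)^α = 3.6737^0.5 ≈ 1.9167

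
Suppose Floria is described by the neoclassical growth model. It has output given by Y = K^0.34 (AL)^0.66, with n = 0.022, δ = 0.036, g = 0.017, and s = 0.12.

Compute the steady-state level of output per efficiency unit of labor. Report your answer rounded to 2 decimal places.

y* ≈ 1.27

At the steady state, Δk = 0, so s·k^α = (n + g + δ)·k.
Rearranging, k^(1−α) = s / (n + g + δ).
k^0.66 = 0.12 / (0.022 + 0.017 + 0.036) = 0.12 / 0.075 = 1.6000
k* = 1.6000^(1/0.66) ≈ 2.0383
y* = (k*)^α = 2.0383^0.34 ≈ 1.2739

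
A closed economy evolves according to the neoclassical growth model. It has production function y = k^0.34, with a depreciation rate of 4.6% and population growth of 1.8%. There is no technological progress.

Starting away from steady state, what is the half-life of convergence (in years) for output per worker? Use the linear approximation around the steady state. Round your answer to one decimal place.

about 16.4 years

Near the steady state the convergence rate is λ = (1 − α)(n + δ).
λ = (1 − 0.34) × 0.064 = 0.66 × 0.064 = 0.04224
Half-life = ln 2 / λ = 0.6931 / 0.04224 ≈ 16.41 years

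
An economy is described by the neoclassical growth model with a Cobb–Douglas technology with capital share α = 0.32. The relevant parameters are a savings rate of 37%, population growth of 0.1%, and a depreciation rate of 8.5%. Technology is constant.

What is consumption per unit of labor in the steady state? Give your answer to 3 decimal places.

In steady state, investment equals break-even investment: s·k^α = (n + δ)·k.
Dividing both sides by k: k^(1−α) = s / (n + δ).
k^0.68 = 0.37 / (0.001 + 0.085) = 0.37 / 0.086 = 4.3023
k* = 4.3023^(1/0.68) ≈ 8.5490
y* = (k*)^α = 8.5490^0.32 ≈ 1.9871
c* = (1 − s)·y* = (1 − 0.37) × 1.9871 ≈ 1.2519

c* ≈ 1.252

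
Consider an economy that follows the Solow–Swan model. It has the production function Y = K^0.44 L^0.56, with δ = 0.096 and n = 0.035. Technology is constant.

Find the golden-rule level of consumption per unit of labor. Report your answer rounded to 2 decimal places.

At the golden rule, f'(k) = n + δ, so α·k^(α−1) = n + δ and k_gold = (α/(n + δ))^(1/(1−α)).
k_gold = (0.44/0.131)^(1/0.56) = 3.3588^1.7857 ≈ 8.7018
c_gold = f(k_gold) − (n + δ)·k_gold = 2.5908 − 0.131×8.7018 ≈ 1.4509

c_gold ≈ 1.45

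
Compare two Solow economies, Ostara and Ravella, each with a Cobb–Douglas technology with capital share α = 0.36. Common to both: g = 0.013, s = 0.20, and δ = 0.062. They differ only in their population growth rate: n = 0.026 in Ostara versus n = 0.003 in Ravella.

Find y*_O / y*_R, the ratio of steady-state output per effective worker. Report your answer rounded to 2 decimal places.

Steady-state y* = [s/(n + g + δ)]^(α/(1−α)), so the ratio is [ (s_O/(n + g + δ)_O) / (s_R/(n + g + δ)_R) ]^0.5625.
s_O/(n + g + δ)_O = 0.20/0.101 = 1.9802; s_R/(n + g + δ)_R = 0.20/0.078 = 2.5641.
Ratio = (1.9802/2.5641)^0.5625 = 0.7723^0.5625 ≈ 0.8647

ratio ≈ 0.86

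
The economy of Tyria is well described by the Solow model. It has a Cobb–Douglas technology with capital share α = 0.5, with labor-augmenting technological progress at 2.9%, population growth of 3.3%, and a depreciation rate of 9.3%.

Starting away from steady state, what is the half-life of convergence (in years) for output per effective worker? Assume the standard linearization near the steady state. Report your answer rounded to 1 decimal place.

t_½ ≈ 8.9 years

Near the steady state the convergence rate is λ = (1 − α)(n + g + δ).
λ = (1 − 0.5) × 0.155 = 0.5 × 0.155 = 0.0775
Half-life = ln 2 / λ = 0.6931 / 0.0775 ≈ 8.94 years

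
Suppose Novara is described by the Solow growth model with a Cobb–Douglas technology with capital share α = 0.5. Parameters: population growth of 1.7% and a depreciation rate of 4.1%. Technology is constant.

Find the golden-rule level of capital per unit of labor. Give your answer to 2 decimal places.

k_gold ≈ 74.32

The golden rule sets f'(k) = n + δ, i.e. α·k^(α−1) = n + δ.
So k^(1−α) = α / (n + δ) = 0.5 / 0.058 = 8.6207.
k_gold = 8.6207^(1/0.5) ≈ 74.3165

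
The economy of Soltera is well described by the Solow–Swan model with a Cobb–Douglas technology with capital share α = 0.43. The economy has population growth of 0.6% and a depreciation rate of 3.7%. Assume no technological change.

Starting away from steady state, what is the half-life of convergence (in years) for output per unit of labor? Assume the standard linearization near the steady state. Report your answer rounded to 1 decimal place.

half-life ≈ 28.3 years

Near the steady state the convergence rate is λ = (1 − α)(n + δ).
λ = (1 − 0.43) × 0.043 = 0.57 × 0.043 = 0.02451
Half-life = ln 2 / λ = 0.6931 / 0.02451 ≈ 28.28 years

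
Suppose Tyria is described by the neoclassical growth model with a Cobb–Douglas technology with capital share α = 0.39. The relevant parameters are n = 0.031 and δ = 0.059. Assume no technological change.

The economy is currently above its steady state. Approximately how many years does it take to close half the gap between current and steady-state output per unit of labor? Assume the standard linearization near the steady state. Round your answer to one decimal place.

t_½ ≈ 12.6 years

Near the steady state the convergence rate is λ = (1 − α)(n + δ).
λ = (1 − 0.39) × 0.090 = 0.61 × 0.090 = 0.0549
Half-life = ln 2 / λ = 0.6931 / 0.0549 ≈ 12.62 years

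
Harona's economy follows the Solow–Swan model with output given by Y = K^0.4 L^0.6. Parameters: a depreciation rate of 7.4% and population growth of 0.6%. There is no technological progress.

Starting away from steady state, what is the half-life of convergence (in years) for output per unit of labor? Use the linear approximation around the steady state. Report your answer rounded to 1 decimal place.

Near the steady state the convergence rate is λ = (1 − α)(n + δ).
λ = (1 − 0.4) × 0.080 = 0.6 × 0.080 = 0.0480
Half-life = ln 2 / λ = 0.6931 / 0.0480 ≈ 14.44 years

half-life ≈ 14.4 years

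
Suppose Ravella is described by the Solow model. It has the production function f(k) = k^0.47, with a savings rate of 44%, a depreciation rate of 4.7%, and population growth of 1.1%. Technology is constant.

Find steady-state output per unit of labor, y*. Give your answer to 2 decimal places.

At the steady state, Δk = 0, so s·k^α = (n + δ)·k.
Rearranging, k^(1−α) = s / (n + δ).
k^0.53 = 0.44 / (0.011 + 0.047) = 0.44 / 0.058 = 7.5862
k* = 7.5862^(1/0.53) ≈ 45.7534
y* = (k*)^α = 45.7534^0.47 ≈ 6.0311

y* = 6.03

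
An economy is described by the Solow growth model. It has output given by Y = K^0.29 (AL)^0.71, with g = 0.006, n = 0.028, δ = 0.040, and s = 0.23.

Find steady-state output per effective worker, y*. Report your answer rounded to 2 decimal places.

y* = 1.59

At the steady state, Δk = 0, so s·k^α = (n + g + δ)·k.
Dividing both sides by k: k^(1−α) = s / (n + g + δ).
k^0.71 = 0.23 / (0.028 + 0.006 + 0.040) = 0.23 / 0.074 = 3.1081
k* = 3.1081^(1/0.71) ≈ 4.9392
y* = (k*)^α = 4.9392^0.29 ≈ 1.5891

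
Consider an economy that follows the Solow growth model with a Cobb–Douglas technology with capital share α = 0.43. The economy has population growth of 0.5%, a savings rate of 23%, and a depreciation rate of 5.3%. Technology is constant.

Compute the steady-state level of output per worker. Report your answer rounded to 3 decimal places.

At the steady state, Δk = 0, so s·k^α = (n + δ)·k.
Rearranging, k^(1−α) = s / (n + δ).
k^0.57 = 0.23 / (0.005 + 0.053) = 0.23 / 0.058 = 3.9655
k* = 3.9655^(1/0.57) ≈ 11.2110
y* = (k*)^α = 11.2110^0.43 ≈ 2.8271

y* ≈ 2.827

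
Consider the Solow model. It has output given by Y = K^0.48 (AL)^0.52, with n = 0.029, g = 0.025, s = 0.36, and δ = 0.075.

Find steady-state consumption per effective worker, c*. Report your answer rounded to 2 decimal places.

c* ≈ 1.65

Steady state requires s·f(k) = (n + g + δ)·k, i.e. s·k^α = (n + g + δ)·k.
Rearranging, k^(1−α) = s / (n + g + δ).
k^0.52 = 0.36 / (0.029 + 0.025 + 0.075) = 0.36 / 0.129 = 2.7907
k* = 2.7907^(1/0.52) ≈ 7.1968
y* = (k*)^α = 7.1968^0.48 ≈ 2.5789
c* = (1 − s)·y* = (1 − 0.36) × 2.5789 ≈ 1.6505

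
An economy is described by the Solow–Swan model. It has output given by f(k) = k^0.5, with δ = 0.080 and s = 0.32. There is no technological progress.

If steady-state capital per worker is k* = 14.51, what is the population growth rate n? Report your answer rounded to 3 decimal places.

n ≈ 0.004

Steady state requires s·f(k) = (n + δ)·k, i.e. s·k^α = (n + δ)·k.
So s / (n + δ) = (k*)^(1−α) = 14.51^0.5 = 3.8092.
Therefore n + δ = s / 3.8092 = 0.32 / 3.8092 = 0.0840, so n = 0.0840 − 0.080 = 0.0040.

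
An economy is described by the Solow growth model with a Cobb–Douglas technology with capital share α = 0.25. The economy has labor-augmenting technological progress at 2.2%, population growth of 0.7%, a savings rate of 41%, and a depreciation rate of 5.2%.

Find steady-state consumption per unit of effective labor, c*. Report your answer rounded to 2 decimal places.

In steady state, investment equals break-even investment: s·k^α = (n + g + δ)·k.
Dividing both sides by k: k^(1−α) = s / (n + g + δ).
k^0.75 = 0.41 / (0.007 + 0.022 + 0.052) = 0.41 / 0.081 = 5.0617
k* = 5.0617^(1/0.75) ≈ 8.6908
y* = (k*)^α = 8.6908^0.25 ≈ 1.7170
c* = (1 − s)·y* = (1 − 0.41) × 1.7170 ≈ 1.0130

c* ≈ 1.01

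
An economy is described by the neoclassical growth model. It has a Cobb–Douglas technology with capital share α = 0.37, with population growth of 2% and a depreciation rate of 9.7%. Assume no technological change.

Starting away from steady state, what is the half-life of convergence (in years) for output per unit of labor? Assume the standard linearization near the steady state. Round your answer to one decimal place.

Near the steady state the convergence rate is λ = (1 − α)(n + δ).
λ = (1 − 0.37) × 0.117 = 0.63 × 0.117 = 0.07371
Half-life = ln 2 / λ = 0.6931 / 0.07371 ≈ 9.40 years

about 9.4 years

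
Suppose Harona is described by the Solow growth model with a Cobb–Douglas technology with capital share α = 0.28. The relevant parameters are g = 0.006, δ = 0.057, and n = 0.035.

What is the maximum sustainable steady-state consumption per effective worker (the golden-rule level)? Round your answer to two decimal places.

At the golden rule, f'(k) = n + g + δ, so α·k^(α−1) = n + g + δ and k_gold = (α/(n + g + δ))^(1/(1−α)).
k_gold = (0.28/0.098)^(1/0.72) = 2.8571^1.3889 ≈ 4.2977
c_gold = f(k_gold) − (n + g + δ)·k_gold = 1.5042 − 0.098×4.2977 ≈ 1.0830

c_gold ≈ 1.08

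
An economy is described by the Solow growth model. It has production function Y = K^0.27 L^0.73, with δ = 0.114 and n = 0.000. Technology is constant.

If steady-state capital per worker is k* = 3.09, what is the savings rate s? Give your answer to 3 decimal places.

s ≈ 0.260

Steady state requires s·f(k) = (n + δ)·k, i.e. s·k^α = (n + δ)·k.
So s / (n + δ) = (k*)^(1−α) = 3.09^0.73 = 2.2786.
Therefore s = 2.2786 × (n + δ) = 2.2786 × 0.114 = 0.2598.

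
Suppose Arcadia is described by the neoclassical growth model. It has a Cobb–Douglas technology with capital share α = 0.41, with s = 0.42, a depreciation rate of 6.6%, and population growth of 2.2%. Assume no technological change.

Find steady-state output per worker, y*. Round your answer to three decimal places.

y* = 2.963

At the steady state, Δk = 0, so s·k^α = (n + δ)·k.
Dividing both sides by k: k^(1−α) = s / (n + δ).
k^0.59 = 0.42 / (0.022 + 0.066) = 0.42 / 0.088 = 4.7727
k* = 4.7727^(1/0.59) ≈ 14.1399
y* = (k*)^α = 14.1399^0.41 ≈ 2.9627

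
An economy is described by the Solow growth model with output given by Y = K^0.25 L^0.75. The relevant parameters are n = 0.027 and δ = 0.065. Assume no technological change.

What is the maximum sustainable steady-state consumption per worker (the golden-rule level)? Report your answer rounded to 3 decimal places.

c_gold ≈ 1.047

At the golden rule, f'(k) = n + δ, so α·k^(α−1) = n + δ and k_gold = (α/(n + δ))^(1/(1−α)).
k_gold = (0.25/0.092)^(1/0.75) = 2.7174^1.3333 ≈ 3.7919
c_gold = f(k_gold) − (n + δ)·k_gold = 1.3954 − 0.092×3.7919 ≈ 1.0465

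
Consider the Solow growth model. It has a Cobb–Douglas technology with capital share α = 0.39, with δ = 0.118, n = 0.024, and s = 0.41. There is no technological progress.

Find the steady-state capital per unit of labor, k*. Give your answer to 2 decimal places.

In steady state, investment equals break-even investment: s·k^α = (n + δ)·k.
Dividing both sides by k: k^(1−α) = s / (n + δ).
k^0.61 = 0.41 / (0.024 + 0.118) = 0.41 / 0.142 = 2.8873
k* = 2.8873^(1/0.61) ≈ 5.6873

k* ≈ 5.69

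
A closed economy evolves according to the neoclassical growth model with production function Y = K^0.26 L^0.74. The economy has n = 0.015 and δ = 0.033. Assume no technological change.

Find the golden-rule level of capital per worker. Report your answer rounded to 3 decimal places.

k_gold ≈ 9.807

The golden rule sets f'(k) = n + δ, i.e. α·k^(α−1) = n + δ.
So k^(1−α) = α / (n + δ) = 0.26 / 0.048 = 5.4167.
k_gold = 5.4167^(1/0.74) ≈ 9.8069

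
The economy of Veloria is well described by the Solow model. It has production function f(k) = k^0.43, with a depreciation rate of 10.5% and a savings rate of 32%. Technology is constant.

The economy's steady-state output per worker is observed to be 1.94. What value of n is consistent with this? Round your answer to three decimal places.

In steady state, investment equals break-even investment: s·k^α = (n + δ)·k.
Since y* = [s/(n + δ)]^(α/(1−α)), we have s/(n + δ) = (y*)^((1−α)/α) = 1.94^1.3256 = 2.4072.
Therefore n + δ = s / 2.4072 = 0.32 / 2.4072 = 0.1329, so n = 0.1329 − 0.105 = 0.0279.

n ≈ 0.028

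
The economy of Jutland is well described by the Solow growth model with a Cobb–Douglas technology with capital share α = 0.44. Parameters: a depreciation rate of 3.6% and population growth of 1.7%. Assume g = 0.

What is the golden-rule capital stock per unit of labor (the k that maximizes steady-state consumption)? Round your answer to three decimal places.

k_gold ≈ 43.791

The golden rule sets f'(k) = n + δ, i.e. α·k^(α−1) = n + δ.
So k^(1−α) = α / (n + δ) = 0.44 / 0.053 = 8.3019.
k_gold = 8.3019^(1/0.56) ≈ 43.7914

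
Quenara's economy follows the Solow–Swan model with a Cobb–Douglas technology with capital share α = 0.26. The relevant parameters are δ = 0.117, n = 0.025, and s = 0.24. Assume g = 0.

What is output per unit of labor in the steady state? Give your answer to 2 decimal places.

In steady state, investment equals break-even investment: s·k^α = (n + δ)·k.
Dividing both sides by k: k^(1−α) = s / (n + δ).
k^0.74 = 0.24 / (0.025 + 0.117) = 0.24 / 0.142 = 1.6901
k* = 1.6901^(1/0.74) ≈ 2.0323
y* = (k*)^α = 2.0323^0.26 ≈ 1.2025

y* = 1.20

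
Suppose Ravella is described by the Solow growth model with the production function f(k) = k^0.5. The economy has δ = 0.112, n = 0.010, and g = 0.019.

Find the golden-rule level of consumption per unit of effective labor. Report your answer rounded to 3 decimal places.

At the golden rule, f'(k) = n + g + δ, so α·k^(α−1) = n + g + δ and k_gold = (α/(n + g + δ))^(1/(1−α)).
k_gold = (0.5/0.141)^(1/0.5) = 3.5461^2 ≈ 12.5748
c_gold = f(k_gold) − (n + g + δ)·k_gold = 3.5461 − 0.141×12.5748 ≈ 1.7731

c_gold ≈ 1.773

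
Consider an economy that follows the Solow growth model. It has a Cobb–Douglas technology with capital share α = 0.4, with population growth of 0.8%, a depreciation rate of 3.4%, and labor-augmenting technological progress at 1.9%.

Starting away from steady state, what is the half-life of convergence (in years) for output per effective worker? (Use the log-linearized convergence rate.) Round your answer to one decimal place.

about 18.9 years

Near the steady state the convergence rate is λ = (1 − α)(n + g + δ).
λ = (1 − 0.4) × 0.061 = 0.6 × 0.061 = 0.0366
Half-life = ln 2 / λ = 0.6931 / 0.0366 ≈ 18.94 years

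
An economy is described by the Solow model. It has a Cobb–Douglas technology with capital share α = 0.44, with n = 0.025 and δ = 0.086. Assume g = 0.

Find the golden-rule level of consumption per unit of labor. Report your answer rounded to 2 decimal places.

At the golden rule, f'(k) = n + δ, so α·k^(α−1) = n + δ and k_gold = (α/(n + δ))^(1/(1−α)).
k_gold = (0.44/0.111)^(1/0.56) = 3.9640^1.7857 ≈ 11.6973
c_gold = f(k_gold) − (n + δ)·k_gold = 2.9509 − 0.111×11.6973 ≈ 1.6525

c_gold ≈ 1.65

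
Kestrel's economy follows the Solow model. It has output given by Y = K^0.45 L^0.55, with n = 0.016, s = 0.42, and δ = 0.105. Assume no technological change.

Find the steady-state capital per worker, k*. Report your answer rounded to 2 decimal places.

At the steady state, Δk = 0, so s·k^α = (n + δ)·k.
Rearranging, k^(1−α) = s / (n + δ).
k^0.55 = 0.42 / (0.016 + 0.105) = 0.42 / 0.121 = 3.4711
k* = 3.4711^(1/0.55) ≈ 9.6088

k* ≈ 9.61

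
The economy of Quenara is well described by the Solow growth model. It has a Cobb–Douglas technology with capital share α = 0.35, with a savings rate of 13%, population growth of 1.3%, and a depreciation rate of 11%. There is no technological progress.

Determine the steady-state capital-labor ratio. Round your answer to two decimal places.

k* = 1.09

Steady state requires s·f(k) = (n + δ)·k, i.e. s·k^α = (n + δ)·k.
Dividing both sides by k: k^(1−α) = s / (n + δ).
k^0.65 = 0.13 / (0.013 + 0.110) = 0.13 / 0.123 = 1.0569
k* = 1.0569^(1/0.65) ≈ 1.0889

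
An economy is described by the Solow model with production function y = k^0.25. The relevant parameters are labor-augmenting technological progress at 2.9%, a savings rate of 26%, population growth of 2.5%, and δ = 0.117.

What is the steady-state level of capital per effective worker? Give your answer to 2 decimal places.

At the steady state, Δk = 0, so s·k^α = (n + g + δ)·k.
Dividing both sides by k: k^(1−α) = s / (n + g + δ).
k^0.75 = 0.26 / (0.025 + 0.029 + 0.117) = 0.26 / 0.171 = 1.5205
k* = 1.5205^(1/0.75) ≈ 1.7484

k* = 1.75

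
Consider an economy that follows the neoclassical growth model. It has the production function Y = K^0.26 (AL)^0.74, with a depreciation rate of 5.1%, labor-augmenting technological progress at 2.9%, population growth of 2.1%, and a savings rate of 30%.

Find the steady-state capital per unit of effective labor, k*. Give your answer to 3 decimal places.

k* = 4.354

In steady state, investment equals break-even investment: s·k^α = (n + g + δ)·k.
Dividing both sides by k: k^(1−α) = s / (n + g + δ).
k^0.74 = 0.30 / (0.021 + 0.029 + 0.051) = 0.30 / 0.101 = 2.9703
k* = 2.9703^(1/0.74) ≈ 4.3543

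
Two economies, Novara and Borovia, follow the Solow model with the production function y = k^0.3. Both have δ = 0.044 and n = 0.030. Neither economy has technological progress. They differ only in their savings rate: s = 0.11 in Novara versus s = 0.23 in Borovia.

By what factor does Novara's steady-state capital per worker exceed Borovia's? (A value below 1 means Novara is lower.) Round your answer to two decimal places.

k*_N / k*_B ≈ 0.35

Steady-state k* = [s/(n + δ)]^(1/(1−α)), so the ratio is [ (s_N/(n + δ)_N) / (s_B/(n + δ)_B) ]^1.4286.
s_N/(n + δ)_N = 0.11/0.074 = 1.4865; s_B/(n + δ)_B = 0.23/0.074 = 3.1081.
Ratio = (1.4865/3.1081)^1.4286 = 0.4783^1.4286 ≈ 0.3487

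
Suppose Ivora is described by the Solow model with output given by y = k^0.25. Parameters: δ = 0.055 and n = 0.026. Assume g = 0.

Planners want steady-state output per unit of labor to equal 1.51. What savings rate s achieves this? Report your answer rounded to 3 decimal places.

s ≈ 0.279

Steady state requires s·f(k) = (n + δ)·k, i.e. s·k^α = (n + δ)·k.
Since y* = [s/(n + δ)]^(α/(1−α)), we have s/(n + δ) = (y*)^((1−α)/α) = 1.51^3 = 3.4430.
Therefore s = 3.4430 × (n + δ) = 3.4430 × 0.081 = 0.2789.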